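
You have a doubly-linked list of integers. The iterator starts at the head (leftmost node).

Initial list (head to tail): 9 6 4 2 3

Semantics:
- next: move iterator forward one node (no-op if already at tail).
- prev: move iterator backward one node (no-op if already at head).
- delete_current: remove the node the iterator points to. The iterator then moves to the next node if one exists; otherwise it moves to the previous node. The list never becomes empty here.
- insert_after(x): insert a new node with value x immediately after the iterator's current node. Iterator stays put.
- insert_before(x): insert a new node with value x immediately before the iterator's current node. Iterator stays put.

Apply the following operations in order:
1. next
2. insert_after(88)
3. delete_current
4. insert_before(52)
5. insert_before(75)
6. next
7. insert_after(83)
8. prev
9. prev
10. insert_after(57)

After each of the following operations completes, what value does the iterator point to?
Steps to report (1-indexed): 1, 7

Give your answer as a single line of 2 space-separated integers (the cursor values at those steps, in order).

After 1 (next): list=[9, 6, 4, 2, 3] cursor@6
After 2 (insert_after(88)): list=[9, 6, 88, 4, 2, 3] cursor@6
After 3 (delete_current): list=[9, 88, 4, 2, 3] cursor@88
After 4 (insert_before(52)): list=[9, 52, 88, 4, 2, 3] cursor@88
After 5 (insert_before(75)): list=[9, 52, 75, 88, 4, 2, 3] cursor@88
After 6 (next): list=[9, 52, 75, 88, 4, 2, 3] cursor@4
After 7 (insert_after(83)): list=[9, 52, 75, 88, 4, 83, 2, 3] cursor@4
After 8 (prev): list=[9, 52, 75, 88, 4, 83, 2, 3] cursor@88
After 9 (prev): list=[9, 52, 75, 88, 4, 83, 2, 3] cursor@75
After 10 (insert_after(57)): list=[9, 52, 75, 57, 88, 4, 83, 2, 3] cursor@75

Answer: 6 4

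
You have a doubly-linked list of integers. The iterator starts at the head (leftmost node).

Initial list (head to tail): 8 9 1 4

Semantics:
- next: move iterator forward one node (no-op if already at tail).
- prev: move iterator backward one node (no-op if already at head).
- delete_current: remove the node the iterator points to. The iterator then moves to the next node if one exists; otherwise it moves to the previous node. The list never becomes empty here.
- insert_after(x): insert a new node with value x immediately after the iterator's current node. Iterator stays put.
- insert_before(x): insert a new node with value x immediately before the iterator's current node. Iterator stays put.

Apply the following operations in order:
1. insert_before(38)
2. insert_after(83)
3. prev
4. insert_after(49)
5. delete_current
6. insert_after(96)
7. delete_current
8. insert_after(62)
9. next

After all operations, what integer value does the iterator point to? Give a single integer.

After 1 (insert_before(38)): list=[38, 8, 9, 1, 4] cursor@8
After 2 (insert_after(83)): list=[38, 8, 83, 9, 1, 4] cursor@8
After 3 (prev): list=[38, 8, 83, 9, 1, 4] cursor@38
After 4 (insert_after(49)): list=[38, 49, 8, 83, 9, 1, 4] cursor@38
After 5 (delete_current): list=[49, 8, 83, 9, 1, 4] cursor@49
After 6 (insert_after(96)): list=[49, 96, 8, 83, 9, 1, 4] cursor@49
After 7 (delete_current): list=[96, 8, 83, 9, 1, 4] cursor@96
After 8 (insert_after(62)): list=[96, 62, 8, 83, 9, 1, 4] cursor@96
After 9 (next): list=[96, 62, 8, 83, 9, 1, 4] cursor@62

Answer: 62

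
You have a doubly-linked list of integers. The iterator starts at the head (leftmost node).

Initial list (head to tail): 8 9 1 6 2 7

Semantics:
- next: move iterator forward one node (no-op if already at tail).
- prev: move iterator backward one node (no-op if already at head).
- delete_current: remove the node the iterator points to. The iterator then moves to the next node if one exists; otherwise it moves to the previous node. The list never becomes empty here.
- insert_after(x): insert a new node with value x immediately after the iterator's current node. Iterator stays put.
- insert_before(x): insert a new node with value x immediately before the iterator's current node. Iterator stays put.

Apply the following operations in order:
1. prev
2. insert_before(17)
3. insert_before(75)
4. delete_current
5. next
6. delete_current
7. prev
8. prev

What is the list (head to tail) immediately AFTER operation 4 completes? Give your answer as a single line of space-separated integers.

After 1 (prev): list=[8, 9, 1, 6, 2, 7] cursor@8
After 2 (insert_before(17)): list=[17, 8, 9, 1, 6, 2, 7] cursor@8
After 3 (insert_before(75)): list=[17, 75, 8, 9, 1, 6, 2, 7] cursor@8
After 4 (delete_current): list=[17, 75, 9, 1, 6, 2, 7] cursor@9

Answer: 17 75 9 1 6 2 7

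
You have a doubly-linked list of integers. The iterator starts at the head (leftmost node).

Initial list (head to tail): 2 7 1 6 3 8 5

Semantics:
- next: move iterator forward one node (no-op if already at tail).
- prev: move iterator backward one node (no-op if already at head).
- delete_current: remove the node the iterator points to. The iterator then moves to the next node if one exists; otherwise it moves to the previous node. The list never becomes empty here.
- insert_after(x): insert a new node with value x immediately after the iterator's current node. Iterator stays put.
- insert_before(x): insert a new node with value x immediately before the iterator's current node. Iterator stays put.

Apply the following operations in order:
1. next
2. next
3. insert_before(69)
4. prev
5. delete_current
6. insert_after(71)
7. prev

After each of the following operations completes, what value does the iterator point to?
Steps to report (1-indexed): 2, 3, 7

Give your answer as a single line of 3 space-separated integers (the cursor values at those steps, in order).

After 1 (next): list=[2, 7, 1, 6, 3, 8, 5] cursor@7
After 2 (next): list=[2, 7, 1, 6, 3, 8, 5] cursor@1
After 3 (insert_before(69)): list=[2, 7, 69, 1, 6, 3, 8, 5] cursor@1
After 4 (prev): list=[2, 7, 69, 1, 6, 3, 8, 5] cursor@69
After 5 (delete_current): list=[2, 7, 1, 6, 3, 8, 5] cursor@1
After 6 (insert_after(71)): list=[2, 7, 1, 71, 6, 3, 8, 5] cursor@1
After 7 (prev): list=[2, 7, 1, 71, 6, 3, 8, 5] cursor@7

Answer: 1 1 7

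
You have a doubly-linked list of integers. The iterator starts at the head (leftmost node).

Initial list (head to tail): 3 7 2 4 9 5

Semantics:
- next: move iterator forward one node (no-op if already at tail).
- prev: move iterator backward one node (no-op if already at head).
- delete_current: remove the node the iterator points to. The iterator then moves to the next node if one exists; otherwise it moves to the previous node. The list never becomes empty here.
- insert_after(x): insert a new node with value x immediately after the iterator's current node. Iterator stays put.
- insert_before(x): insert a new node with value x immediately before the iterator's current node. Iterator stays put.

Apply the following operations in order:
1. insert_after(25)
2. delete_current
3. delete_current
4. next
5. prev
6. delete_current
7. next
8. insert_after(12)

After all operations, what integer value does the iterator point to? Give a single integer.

After 1 (insert_after(25)): list=[3, 25, 7, 2, 4, 9, 5] cursor@3
After 2 (delete_current): list=[25, 7, 2, 4, 9, 5] cursor@25
After 3 (delete_current): list=[7, 2, 4, 9, 5] cursor@7
After 4 (next): list=[7, 2, 4, 9, 5] cursor@2
After 5 (prev): list=[7, 2, 4, 9, 5] cursor@7
After 6 (delete_current): list=[2, 4, 9, 5] cursor@2
After 7 (next): list=[2, 4, 9, 5] cursor@4
After 8 (insert_after(12)): list=[2, 4, 12, 9, 5] cursor@4

Answer: 4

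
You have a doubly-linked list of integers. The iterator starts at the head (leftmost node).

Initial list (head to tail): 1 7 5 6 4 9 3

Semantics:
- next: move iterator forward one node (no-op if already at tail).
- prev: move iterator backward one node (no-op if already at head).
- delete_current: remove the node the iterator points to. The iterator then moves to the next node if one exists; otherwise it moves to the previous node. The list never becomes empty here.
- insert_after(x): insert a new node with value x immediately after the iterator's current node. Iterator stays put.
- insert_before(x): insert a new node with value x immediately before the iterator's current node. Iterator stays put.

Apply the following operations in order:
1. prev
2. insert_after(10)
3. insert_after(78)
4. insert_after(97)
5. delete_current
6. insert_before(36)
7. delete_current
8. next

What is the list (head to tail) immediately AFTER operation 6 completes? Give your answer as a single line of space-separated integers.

After 1 (prev): list=[1, 7, 5, 6, 4, 9, 3] cursor@1
After 2 (insert_after(10)): list=[1, 10, 7, 5, 6, 4, 9, 3] cursor@1
After 3 (insert_after(78)): list=[1, 78, 10, 7, 5, 6, 4, 9, 3] cursor@1
After 4 (insert_after(97)): list=[1, 97, 78, 10, 7, 5, 6, 4, 9, 3] cursor@1
After 5 (delete_current): list=[97, 78, 10, 7, 5, 6, 4, 9, 3] cursor@97
After 6 (insert_before(36)): list=[36, 97, 78, 10, 7, 5, 6, 4, 9, 3] cursor@97

Answer: 36 97 78 10 7 5 6 4 9 3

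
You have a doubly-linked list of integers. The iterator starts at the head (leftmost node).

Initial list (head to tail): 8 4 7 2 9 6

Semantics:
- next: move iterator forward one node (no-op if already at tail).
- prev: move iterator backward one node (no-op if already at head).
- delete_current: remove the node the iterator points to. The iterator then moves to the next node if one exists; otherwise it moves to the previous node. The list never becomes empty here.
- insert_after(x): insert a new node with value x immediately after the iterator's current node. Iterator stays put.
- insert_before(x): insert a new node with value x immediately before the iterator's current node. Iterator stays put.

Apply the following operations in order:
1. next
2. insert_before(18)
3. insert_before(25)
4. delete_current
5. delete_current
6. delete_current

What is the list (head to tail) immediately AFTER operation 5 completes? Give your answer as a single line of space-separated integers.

Answer: 8 18 25 2 9 6

Derivation:
After 1 (next): list=[8, 4, 7, 2, 9, 6] cursor@4
After 2 (insert_before(18)): list=[8, 18, 4, 7, 2, 9, 6] cursor@4
After 3 (insert_before(25)): list=[8, 18, 25, 4, 7, 2, 9, 6] cursor@4
After 4 (delete_current): list=[8, 18, 25, 7, 2, 9, 6] cursor@7
After 5 (delete_current): list=[8, 18, 25, 2, 9, 6] cursor@2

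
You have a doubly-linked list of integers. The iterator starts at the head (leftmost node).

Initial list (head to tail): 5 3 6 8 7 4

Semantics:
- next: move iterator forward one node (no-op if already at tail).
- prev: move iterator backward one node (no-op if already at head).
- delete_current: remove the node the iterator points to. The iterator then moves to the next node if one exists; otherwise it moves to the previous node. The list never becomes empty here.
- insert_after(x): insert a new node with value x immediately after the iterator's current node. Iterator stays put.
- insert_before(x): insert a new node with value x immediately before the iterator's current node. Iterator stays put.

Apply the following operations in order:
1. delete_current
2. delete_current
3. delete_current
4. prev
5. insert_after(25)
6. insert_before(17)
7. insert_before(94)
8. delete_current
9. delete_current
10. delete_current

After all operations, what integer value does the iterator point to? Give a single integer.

After 1 (delete_current): list=[3, 6, 8, 7, 4] cursor@3
After 2 (delete_current): list=[6, 8, 7, 4] cursor@6
After 3 (delete_current): list=[8, 7, 4] cursor@8
After 4 (prev): list=[8, 7, 4] cursor@8
After 5 (insert_after(25)): list=[8, 25, 7, 4] cursor@8
After 6 (insert_before(17)): list=[17, 8, 25, 7, 4] cursor@8
After 7 (insert_before(94)): list=[17, 94, 8, 25, 7, 4] cursor@8
After 8 (delete_current): list=[17, 94, 25, 7, 4] cursor@25
After 9 (delete_current): list=[17, 94, 7, 4] cursor@7
After 10 (delete_current): list=[17, 94, 4] cursor@4

Answer: 4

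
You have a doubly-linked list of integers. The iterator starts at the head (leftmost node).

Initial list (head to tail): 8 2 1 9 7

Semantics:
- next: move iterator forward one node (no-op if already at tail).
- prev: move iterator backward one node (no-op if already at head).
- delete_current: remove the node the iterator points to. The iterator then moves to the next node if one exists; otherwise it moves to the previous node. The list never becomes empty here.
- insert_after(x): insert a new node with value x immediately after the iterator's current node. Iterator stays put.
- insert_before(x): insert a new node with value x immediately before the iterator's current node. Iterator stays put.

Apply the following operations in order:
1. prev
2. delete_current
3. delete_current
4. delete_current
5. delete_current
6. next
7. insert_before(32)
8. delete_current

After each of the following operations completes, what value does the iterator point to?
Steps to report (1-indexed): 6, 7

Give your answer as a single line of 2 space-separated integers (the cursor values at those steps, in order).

Answer: 7 7

Derivation:
After 1 (prev): list=[8, 2, 1, 9, 7] cursor@8
After 2 (delete_current): list=[2, 1, 9, 7] cursor@2
After 3 (delete_current): list=[1, 9, 7] cursor@1
After 4 (delete_current): list=[9, 7] cursor@9
After 5 (delete_current): list=[7] cursor@7
After 6 (next): list=[7] cursor@7
After 7 (insert_before(32)): list=[32, 7] cursor@7
After 8 (delete_current): list=[32] cursor@32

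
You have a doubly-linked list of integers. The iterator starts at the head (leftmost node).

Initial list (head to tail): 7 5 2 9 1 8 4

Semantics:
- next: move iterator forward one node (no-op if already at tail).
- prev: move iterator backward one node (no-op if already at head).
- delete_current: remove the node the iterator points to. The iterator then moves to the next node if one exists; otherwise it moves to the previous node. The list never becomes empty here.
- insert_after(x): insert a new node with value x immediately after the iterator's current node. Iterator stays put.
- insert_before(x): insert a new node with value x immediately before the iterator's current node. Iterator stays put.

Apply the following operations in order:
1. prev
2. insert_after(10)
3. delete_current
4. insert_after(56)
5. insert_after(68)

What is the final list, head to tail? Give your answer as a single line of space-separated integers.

Answer: 10 68 56 5 2 9 1 8 4

Derivation:
After 1 (prev): list=[7, 5, 2, 9, 1, 8, 4] cursor@7
After 2 (insert_after(10)): list=[7, 10, 5, 2, 9, 1, 8, 4] cursor@7
After 3 (delete_current): list=[10, 5, 2, 9, 1, 8, 4] cursor@10
After 4 (insert_after(56)): list=[10, 56, 5, 2, 9, 1, 8, 4] cursor@10
After 5 (insert_after(68)): list=[10, 68, 56, 5, 2, 9, 1, 8, 4] cursor@10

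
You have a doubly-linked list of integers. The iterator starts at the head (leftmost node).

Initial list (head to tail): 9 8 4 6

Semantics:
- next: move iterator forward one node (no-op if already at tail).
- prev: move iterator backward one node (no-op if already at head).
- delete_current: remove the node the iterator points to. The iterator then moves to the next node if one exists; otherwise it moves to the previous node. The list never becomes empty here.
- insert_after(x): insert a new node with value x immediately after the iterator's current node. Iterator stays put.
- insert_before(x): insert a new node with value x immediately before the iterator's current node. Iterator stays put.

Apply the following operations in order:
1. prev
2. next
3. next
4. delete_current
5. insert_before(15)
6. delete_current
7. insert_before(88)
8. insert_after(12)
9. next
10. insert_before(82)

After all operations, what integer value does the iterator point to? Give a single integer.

Answer: 12

Derivation:
After 1 (prev): list=[9, 8, 4, 6] cursor@9
After 2 (next): list=[9, 8, 4, 6] cursor@8
After 3 (next): list=[9, 8, 4, 6] cursor@4
After 4 (delete_current): list=[9, 8, 6] cursor@6
After 5 (insert_before(15)): list=[9, 8, 15, 6] cursor@6
After 6 (delete_current): list=[9, 8, 15] cursor@15
After 7 (insert_before(88)): list=[9, 8, 88, 15] cursor@15
After 8 (insert_after(12)): list=[9, 8, 88, 15, 12] cursor@15
After 9 (next): list=[9, 8, 88, 15, 12] cursor@12
After 10 (insert_before(82)): list=[9, 8, 88, 15, 82, 12] cursor@12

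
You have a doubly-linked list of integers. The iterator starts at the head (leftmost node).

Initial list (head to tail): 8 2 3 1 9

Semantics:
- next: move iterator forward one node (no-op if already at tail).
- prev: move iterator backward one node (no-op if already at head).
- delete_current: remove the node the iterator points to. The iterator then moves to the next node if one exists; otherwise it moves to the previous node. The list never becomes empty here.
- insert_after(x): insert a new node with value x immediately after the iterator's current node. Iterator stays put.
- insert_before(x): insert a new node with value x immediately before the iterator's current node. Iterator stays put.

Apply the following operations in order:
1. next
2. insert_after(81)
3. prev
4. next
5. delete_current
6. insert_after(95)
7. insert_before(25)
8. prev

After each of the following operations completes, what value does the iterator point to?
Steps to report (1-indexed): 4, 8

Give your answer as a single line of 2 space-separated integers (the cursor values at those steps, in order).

Answer: 2 25

Derivation:
After 1 (next): list=[8, 2, 3, 1, 9] cursor@2
After 2 (insert_after(81)): list=[8, 2, 81, 3, 1, 9] cursor@2
After 3 (prev): list=[8, 2, 81, 3, 1, 9] cursor@8
After 4 (next): list=[8, 2, 81, 3, 1, 9] cursor@2
After 5 (delete_current): list=[8, 81, 3, 1, 9] cursor@81
After 6 (insert_after(95)): list=[8, 81, 95, 3, 1, 9] cursor@81
After 7 (insert_before(25)): list=[8, 25, 81, 95, 3, 1, 9] cursor@81
After 8 (prev): list=[8, 25, 81, 95, 3, 1, 9] cursor@25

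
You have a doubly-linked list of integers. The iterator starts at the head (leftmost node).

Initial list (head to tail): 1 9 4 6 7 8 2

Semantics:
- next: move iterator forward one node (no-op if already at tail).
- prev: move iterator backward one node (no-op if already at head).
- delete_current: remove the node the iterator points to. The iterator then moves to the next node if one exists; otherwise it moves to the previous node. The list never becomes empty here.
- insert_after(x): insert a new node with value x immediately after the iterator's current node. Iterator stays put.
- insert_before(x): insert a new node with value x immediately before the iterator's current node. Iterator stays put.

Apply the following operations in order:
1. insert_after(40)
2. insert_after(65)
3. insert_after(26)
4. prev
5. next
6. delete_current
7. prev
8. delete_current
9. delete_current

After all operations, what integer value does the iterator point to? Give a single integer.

Answer: 40

Derivation:
After 1 (insert_after(40)): list=[1, 40, 9, 4, 6, 7, 8, 2] cursor@1
After 2 (insert_after(65)): list=[1, 65, 40, 9, 4, 6, 7, 8, 2] cursor@1
After 3 (insert_after(26)): list=[1, 26, 65, 40, 9, 4, 6, 7, 8, 2] cursor@1
After 4 (prev): list=[1, 26, 65, 40, 9, 4, 6, 7, 8, 2] cursor@1
After 5 (next): list=[1, 26, 65, 40, 9, 4, 6, 7, 8, 2] cursor@26
After 6 (delete_current): list=[1, 65, 40, 9, 4, 6, 7, 8, 2] cursor@65
After 7 (prev): list=[1, 65, 40, 9, 4, 6, 7, 8, 2] cursor@1
After 8 (delete_current): list=[65, 40, 9, 4, 6, 7, 8, 2] cursor@65
After 9 (delete_current): list=[40, 9, 4, 6, 7, 8, 2] cursor@40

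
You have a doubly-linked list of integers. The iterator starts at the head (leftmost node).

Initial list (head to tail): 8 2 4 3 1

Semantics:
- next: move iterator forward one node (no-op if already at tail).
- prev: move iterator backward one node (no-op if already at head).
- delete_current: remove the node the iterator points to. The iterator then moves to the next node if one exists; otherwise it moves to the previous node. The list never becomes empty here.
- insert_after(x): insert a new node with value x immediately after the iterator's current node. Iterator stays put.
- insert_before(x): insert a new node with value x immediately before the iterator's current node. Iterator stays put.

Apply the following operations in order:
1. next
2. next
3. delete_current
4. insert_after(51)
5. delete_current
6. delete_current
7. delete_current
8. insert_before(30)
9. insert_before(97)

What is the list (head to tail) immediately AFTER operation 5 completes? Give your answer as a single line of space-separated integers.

After 1 (next): list=[8, 2, 4, 3, 1] cursor@2
After 2 (next): list=[8, 2, 4, 3, 1] cursor@4
After 3 (delete_current): list=[8, 2, 3, 1] cursor@3
After 4 (insert_after(51)): list=[8, 2, 3, 51, 1] cursor@3
After 5 (delete_current): list=[8, 2, 51, 1] cursor@51

Answer: 8 2 51 1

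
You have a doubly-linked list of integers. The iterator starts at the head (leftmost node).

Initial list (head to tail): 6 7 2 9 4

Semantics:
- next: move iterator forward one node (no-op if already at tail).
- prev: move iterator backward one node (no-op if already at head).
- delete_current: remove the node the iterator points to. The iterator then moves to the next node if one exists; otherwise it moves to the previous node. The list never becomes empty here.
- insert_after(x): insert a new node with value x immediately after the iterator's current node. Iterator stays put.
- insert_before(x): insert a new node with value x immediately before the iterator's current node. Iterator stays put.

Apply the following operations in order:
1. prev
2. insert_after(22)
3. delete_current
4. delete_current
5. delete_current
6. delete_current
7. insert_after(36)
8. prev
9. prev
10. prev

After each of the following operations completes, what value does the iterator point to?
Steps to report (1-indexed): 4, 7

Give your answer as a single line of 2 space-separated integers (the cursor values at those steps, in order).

Answer: 7 9

Derivation:
After 1 (prev): list=[6, 7, 2, 9, 4] cursor@6
After 2 (insert_after(22)): list=[6, 22, 7, 2, 9, 4] cursor@6
After 3 (delete_current): list=[22, 7, 2, 9, 4] cursor@22
After 4 (delete_current): list=[7, 2, 9, 4] cursor@7
After 5 (delete_current): list=[2, 9, 4] cursor@2
After 6 (delete_current): list=[9, 4] cursor@9
After 7 (insert_after(36)): list=[9, 36, 4] cursor@9
After 8 (prev): list=[9, 36, 4] cursor@9
After 9 (prev): list=[9, 36, 4] cursor@9
After 10 (prev): list=[9, 36, 4] cursor@9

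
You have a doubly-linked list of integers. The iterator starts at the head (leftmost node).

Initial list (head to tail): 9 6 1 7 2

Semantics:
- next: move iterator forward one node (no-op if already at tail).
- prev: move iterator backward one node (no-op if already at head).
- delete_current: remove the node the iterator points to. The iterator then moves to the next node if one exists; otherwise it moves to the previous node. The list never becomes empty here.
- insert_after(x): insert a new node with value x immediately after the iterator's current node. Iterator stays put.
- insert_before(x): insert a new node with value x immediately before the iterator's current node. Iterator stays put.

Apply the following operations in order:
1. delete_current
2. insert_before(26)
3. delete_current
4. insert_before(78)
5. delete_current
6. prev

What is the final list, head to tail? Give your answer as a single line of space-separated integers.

After 1 (delete_current): list=[6, 1, 7, 2] cursor@6
After 2 (insert_before(26)): list=[26, 6, 1, 7, 2] cursor@6
After 3 (delete_current): list=[26, 1, 7, 2] cursor@1
After 4 (insert_before(78)): list=[26, 78, 1, 7, 2] cursor@1
After 5 (delete_current): list=[26, 78, 7, 2] cursor@7
After 6 (prev): list=[26, 78, 7, 2] cursor@78

Answer: 26 78 7 2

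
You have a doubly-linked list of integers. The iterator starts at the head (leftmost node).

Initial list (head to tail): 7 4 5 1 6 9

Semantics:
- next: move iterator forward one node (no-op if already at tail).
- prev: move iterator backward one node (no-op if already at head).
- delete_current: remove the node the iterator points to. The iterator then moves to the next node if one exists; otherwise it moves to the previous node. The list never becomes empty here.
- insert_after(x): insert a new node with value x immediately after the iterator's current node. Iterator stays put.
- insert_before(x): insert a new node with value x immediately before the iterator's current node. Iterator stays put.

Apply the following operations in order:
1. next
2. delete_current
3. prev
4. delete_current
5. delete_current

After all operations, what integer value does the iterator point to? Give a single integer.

Answer: 1

Derivation:
After 1 (next): list=[7, 4, 5, 1, 6, 9] cursor@4
After 2 (delete_current): list=[7, 5, 1, 6, 9] cursor@5
After 3 (prev): list=[7, 5, 1, 6, 9] cursor@7
After 4 (delete_current): list=[5, 1, 6, 9] cursor@5
After 5 (delete_current): list=[1, 6, 9] cursor@1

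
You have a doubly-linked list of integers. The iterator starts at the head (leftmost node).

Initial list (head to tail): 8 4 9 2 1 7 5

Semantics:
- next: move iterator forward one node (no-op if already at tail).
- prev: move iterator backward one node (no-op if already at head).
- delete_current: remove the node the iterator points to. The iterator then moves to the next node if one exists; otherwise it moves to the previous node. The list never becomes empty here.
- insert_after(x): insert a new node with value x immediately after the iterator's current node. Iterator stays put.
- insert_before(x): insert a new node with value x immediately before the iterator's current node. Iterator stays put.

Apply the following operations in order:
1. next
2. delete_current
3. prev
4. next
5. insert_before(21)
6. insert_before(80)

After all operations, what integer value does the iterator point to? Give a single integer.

Answer: 9

Derivation:
After 1 (next): list=[8, 4, 9, 2, 1, 7, 5] cursor@4
After 2 (delete_current): list=[8, 9, 2, 1, 7, 5] cursor@9
After 3 (prev): list=[8, 9, 2, 1, 7, 5] cursor@8
After 4 (next): list=[8, 9, 2, 1, 7, 5] cursor@9
After 5 (insert_before(21)): list=[8, 21, 9, 2, 1, 7, 5] cursor@9
After 6 (insert_before(80)): list=[8, 21, 80, 9, 2, 1, 7, 5] cursor@9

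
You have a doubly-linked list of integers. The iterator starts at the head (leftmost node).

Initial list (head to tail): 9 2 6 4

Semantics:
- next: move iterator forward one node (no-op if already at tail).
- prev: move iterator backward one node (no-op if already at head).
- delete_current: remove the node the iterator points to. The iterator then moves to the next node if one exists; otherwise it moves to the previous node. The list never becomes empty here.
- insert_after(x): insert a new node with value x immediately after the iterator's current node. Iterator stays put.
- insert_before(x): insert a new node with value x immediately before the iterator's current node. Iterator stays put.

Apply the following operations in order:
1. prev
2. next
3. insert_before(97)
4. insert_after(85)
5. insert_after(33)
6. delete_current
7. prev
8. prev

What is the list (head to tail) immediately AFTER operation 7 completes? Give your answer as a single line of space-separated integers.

After 1 (prev): list=[9, 2, 6, 4] cursor@9
After 2 (next): list=[9, 2, 6, 4] cursor@2
After 3 (insert_before(97)): list=[9, 97, 2, 6, 4] cursor@2
After 4 (insert_after(85)): list=[9, 97, 2, 85, 6, 4] cursor@2
After 5 (insert_after(33)): list=[9, 97, 2, 33, 85, 6, 4] cursor@2
After 6 (delete_current): list=[9, 97, 33, 85, 6, 4] cursor@33
After 7 (prev): list=[9, 97, 33, 85, 6, 4] cursor@97

Answer: 9 97 33 85 6 4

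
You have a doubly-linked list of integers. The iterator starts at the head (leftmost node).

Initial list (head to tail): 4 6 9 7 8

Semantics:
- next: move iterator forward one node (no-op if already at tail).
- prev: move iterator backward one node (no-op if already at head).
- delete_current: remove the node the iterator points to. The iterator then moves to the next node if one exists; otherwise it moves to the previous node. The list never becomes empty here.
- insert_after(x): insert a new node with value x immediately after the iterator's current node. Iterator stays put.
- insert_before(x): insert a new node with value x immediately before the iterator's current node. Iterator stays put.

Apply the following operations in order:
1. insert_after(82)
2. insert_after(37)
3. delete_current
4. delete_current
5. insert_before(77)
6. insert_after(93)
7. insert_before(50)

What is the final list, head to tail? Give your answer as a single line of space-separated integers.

After 1 (insert_after(82)): list=[4, 82, 6, 9, 7, 8] cursor@4
After 2 (insert_after(37)): list=[4, 37, 82, 6, 9, 7, 8] cursor@4
After 3 (delete_current): list=[37, 82, 6, 9, 7, 8] cursor@37
After 4 (delete_current): list=[82, 6, 9, 7, 8] cursor@82
After 5 (insert_before(77)): list=[77, 82, 6, 9, 7, 8] cursor@82
After 6 (insert_after(93)): list=[77, 82, 93, 6, 9, 7, 8] cursor@82
After 7 (insert_before(50)): list=[77, 50, 82, 93, 6, 9, 7, 8] cursor@82

Answer: 77 50 82 93 6 9 7 8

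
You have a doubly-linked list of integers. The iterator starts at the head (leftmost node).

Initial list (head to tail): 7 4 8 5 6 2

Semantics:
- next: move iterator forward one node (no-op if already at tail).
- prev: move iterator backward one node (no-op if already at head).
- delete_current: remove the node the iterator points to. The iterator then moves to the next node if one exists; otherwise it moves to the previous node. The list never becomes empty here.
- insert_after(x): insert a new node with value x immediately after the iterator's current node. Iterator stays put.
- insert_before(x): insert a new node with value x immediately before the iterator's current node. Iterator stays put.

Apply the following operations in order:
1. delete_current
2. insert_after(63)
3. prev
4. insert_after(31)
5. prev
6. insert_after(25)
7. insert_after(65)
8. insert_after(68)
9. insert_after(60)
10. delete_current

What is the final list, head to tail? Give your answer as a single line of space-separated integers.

Answer: 60 68 65 25 31 63 8 5 6 2

Derivation:
After 1 (delete_current): list=[4, 8, 5, 6, 2] cursor@4
After 2 (insert_after(63)): list=[4, 63, 8, 5, 6, 2] cursor@4
After 3 (prev): list=[4, 63, 8, 5, 6, 2] cursor@4
After 4 (insert_after(31)): list=[4, 31, 63, 8, 5, 6, 2] cursor@4
After 5 (prev): list=[4, 31, 63, 8, 5, 6, 2] cursor@4
After 6 (insert_after(25)): list=[4, 25, 31, 63, 8, 5, 6, 2] cursor@4
After 7 (insert_after(65)): list=[4, 65, 25, 31, 63, 8, 5, 6, 2] cursor@4
After 8 (insert_after(68)): list=[4, 68, 65, 25, 31, 63, 8, 5, 6, 2] cursor@4
After 9 (insert_after(60)): list=[4, 60, 68, 65, 25, 31, 63, 8, 5, 6, 2] cursor@4
After 10 (delete_current): list=[60, 68, 65, 25, 31, 63, 8, 5, 6, 2] cursor@60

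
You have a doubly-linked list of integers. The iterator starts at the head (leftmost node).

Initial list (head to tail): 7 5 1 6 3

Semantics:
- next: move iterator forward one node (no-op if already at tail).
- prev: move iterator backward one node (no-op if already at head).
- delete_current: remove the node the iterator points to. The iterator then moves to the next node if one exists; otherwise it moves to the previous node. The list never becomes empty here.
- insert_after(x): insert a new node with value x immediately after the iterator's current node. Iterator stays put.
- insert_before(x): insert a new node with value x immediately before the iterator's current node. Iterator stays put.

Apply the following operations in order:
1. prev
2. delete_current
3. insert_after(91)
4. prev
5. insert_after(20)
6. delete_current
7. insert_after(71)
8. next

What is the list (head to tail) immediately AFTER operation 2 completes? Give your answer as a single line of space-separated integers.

Answer: 5 1 6 3

Derivation:
After 1 (prev): list=[7, 5, 1, 6, 3] cursor@7
After 2 (delete_current): list=[5, 1, 6, 3] cursor@5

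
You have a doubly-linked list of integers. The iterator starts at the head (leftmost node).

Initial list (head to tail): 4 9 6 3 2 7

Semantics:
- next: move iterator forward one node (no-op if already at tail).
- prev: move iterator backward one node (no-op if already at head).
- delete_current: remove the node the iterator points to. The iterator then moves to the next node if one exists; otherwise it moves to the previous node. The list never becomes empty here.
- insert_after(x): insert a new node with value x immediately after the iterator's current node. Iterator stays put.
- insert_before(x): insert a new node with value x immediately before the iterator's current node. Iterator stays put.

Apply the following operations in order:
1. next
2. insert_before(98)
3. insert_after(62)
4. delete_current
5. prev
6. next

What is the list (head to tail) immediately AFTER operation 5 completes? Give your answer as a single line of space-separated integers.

Answer: 4 98 62 6 3 2 7

Derivation:
After 1 (next): list=[4, 9, 6, 3, 2, 7] cursor@9
After 2 (insert_before(98)): list=[4, 98, 9, 6, 3, 2, 7] cursor@9
After 3 (insert_after(62)): list=[4, 98, 9, 62, 6, 3, 2, 7] cursor@9
After 4 (delete_current): list=[4, 98, 62, 6, 3, 2, 7] cursor@62
After 5 (prev): list=[4, 98, 62, 6, 3, 2, 7] cursor@98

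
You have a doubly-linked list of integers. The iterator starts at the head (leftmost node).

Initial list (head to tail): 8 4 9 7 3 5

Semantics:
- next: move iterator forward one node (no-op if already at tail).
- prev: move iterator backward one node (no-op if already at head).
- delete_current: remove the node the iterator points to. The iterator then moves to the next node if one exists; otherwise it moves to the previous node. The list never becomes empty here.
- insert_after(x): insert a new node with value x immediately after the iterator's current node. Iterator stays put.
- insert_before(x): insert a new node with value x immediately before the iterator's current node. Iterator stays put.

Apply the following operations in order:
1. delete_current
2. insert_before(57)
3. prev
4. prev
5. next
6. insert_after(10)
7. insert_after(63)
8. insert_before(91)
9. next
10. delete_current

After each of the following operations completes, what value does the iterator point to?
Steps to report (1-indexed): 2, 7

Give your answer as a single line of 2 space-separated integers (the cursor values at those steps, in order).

After 1 (delete_current): list=[4, 9, 7, 3, 5] cursor@4
After 2 (insert_before(57)): list=[57, 4, 9, 7, 3, 5] cursor@4
After 3 (prev): list=[57, 4, 9, 7, 3, 5] cursor@57
After 4 (prev): list=[57, 4, 9, 7, 3, 5] cursor@57
After 5 (next): list=[57, 4, 9, 7, 3, 5] cursor@4
After 6 (insert_after(10)): list=[57, 4, 10, 9, 7, 3, 5] cursor@4
After 7 (insert_after(63)): list=[57, 4, 63, 10, 9, 7, 3, 5] cursor@4
After 8 (insert_before(91)): list=[57, 91, 4, 63, 10, 9, 7, 3, 5] cursor@4
After 9 (next): list=[57, 91, 4, 63, 10, 9, 7, 3, 5] cursor@63
After 10 (delete_current): list=[57, 91, 4, 10, 9, 7, 3, 5] cursor@10

Answer: 4 4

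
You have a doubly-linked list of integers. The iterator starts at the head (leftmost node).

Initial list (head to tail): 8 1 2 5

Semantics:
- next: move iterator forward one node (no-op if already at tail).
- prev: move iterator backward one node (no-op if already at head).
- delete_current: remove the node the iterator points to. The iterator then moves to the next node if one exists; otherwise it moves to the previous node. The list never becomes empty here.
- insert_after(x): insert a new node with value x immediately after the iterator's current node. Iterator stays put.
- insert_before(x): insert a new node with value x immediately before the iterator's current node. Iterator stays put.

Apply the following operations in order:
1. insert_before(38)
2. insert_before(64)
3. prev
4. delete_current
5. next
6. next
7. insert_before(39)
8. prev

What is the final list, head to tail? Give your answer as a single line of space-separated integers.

Answer: 38 8 1 39 2 5

Derivation:
After 1 (insert_before(38)): list=[38, 8, 1, 2, 5] cursor@8
After 2 (insert_before(64)): list=[38, 64, 8, 1, 2, 5] cursor@8
After 3 (prev): list=[38, 64, 8, 1, 2, 5] cursor@64
After 4 (delete_current): list=[38, 8, 1, 2, 5] cursor@8
After 5 (next): list=[38, 8, 1, 2, 5] cursor@1
After 6 (next): list=[38, 8, 1, 2, 5] cursor@2
After 7 (insert_before(39)): list=[38, 8, 1, 39, 2, 5] cursor@2
After 8 (prev): list=[38, 8, 1, 39, 2, 5] cursor@39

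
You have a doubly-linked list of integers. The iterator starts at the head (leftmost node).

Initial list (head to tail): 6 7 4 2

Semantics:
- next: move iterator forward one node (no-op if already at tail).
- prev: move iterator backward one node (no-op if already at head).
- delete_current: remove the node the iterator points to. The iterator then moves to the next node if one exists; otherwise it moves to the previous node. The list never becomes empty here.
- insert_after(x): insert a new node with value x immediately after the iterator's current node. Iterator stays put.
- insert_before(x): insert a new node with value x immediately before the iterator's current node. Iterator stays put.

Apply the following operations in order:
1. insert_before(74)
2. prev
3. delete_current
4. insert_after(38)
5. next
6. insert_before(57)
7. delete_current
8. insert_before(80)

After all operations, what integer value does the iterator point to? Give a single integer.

Answer: 7

Derivation:
After 1 (insert_before(74)): list=[74, 6, 7, 4, 2] cursor@6
After 2 (prev): list=[74, 6, 7, 4, 2] cursor@74
After 3 (delete_current): list=[6, 7, 4, 2] cursor@6
After 4 (insert_after(38)): list=[6, 38, 7, 4, 2] cursor@6
After 5 (next): list=[6, 38, 7, 4, 2] cursor@38
After 6 (insert_before(57)): list=[6, 57, 38, 7, 4, 2] cursor@38
After 7 (delete_current): list=[6, 57, 7, 4, 2] cursor@7
After 8 (insert_before(80)): list=[6, 57, 80, 7, 4, 2] cursor@7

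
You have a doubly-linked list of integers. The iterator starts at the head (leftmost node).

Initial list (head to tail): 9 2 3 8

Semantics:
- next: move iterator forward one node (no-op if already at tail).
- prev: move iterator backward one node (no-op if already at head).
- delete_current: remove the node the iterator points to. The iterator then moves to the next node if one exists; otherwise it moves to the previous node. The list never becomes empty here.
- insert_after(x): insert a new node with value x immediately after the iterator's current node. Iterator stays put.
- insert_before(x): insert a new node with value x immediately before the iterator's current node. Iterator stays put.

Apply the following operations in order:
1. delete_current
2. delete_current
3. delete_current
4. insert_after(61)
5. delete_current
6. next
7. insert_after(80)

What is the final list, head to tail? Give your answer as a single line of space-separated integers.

After 1 (delete_current): list=[2, 3, 8] cursor@2
After 2 (delete_current): list=[3, 8] cursor@3
After 3 (delete_current): list=[8] cursor@8
After 4 (insert_after(61)): list=[8, 61] cursor@8
After 5 (delete_current): list=[61] cursor@61
After 6 (next): list=[61] cursor@61
After 7 (insert_after(80)): list=[61, 80] cursor@61

Answer: 61 80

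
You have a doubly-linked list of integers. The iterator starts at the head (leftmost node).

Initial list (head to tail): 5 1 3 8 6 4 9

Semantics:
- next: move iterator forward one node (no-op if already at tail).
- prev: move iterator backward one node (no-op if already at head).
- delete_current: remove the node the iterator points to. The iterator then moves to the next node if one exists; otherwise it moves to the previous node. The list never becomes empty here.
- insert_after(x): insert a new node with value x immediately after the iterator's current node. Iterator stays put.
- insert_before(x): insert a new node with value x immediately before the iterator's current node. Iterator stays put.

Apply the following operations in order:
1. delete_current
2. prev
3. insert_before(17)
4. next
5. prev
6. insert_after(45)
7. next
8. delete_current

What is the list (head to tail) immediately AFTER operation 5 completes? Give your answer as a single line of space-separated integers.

After 1 (delete_current): list=[1, 3, 8, 6, 4, 9] cursor@1
After 2 (prev): list=[1, 3, 8, 6, 4, 9] cursor@1
After 3 (insert_before(17)): list=[17, 1, 3, 8, 6, 4, 9] cursor@1
After 4 (next): list=[17, 1, 3, 8, 6, 4, 9] cursor@3
After 5 (prev): list=[17, 1, 3, 8, 6, 4, 9] cursor@1

Answer: 17 1 3 8 6 4 9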